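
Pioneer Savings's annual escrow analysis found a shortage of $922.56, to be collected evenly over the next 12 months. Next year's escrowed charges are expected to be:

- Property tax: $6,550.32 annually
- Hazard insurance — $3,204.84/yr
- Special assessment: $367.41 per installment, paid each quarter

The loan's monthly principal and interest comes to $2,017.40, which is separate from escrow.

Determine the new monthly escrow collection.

Property tax — $6,550.32/yr
Hazard insurance — $3,204.84/yr
Special assessment — $367.41 × 4 = $1,469.64/yr
Total annual escrow = $11,224.80
Monthly escrow = $11,224.80 / 12 = $935.40
Monthly shortage recovery: $922.56 / 12 = $76.88
New monthly escrow = $935.40 + $76.88 = $1,012.28

$1,012.28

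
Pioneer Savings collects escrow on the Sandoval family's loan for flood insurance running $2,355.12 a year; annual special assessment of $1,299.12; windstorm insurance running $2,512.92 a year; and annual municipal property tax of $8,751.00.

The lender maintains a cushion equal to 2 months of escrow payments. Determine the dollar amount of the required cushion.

$2,486.36

Flood insurance = $2,355.12/yr
Special assessment = $1,299.12/yr
Windstorm insurance = $2,512.92/yr
Municipal property tax = $8,751.00/yr
Yearly total = $2,355.12 + $1,299.12 + $2,512.92 + $8,751.00 = $14,918.16
Monthly = $14,918.16 / 12 = $1,243.18
Cushion = 2 × $1,243.18 = $2,486.36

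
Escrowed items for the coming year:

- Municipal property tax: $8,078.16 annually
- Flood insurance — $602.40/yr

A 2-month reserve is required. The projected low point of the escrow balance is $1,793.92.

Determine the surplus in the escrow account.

$347.16

Municipal property tax: $8,078.16
Flood insurance: $602.40
Yearly total = $8,078.16 + $602.40 = $8,680.56
Monthly escrow = $8,680.56 / 12 = $723.38
Cushion = 2 × $723.38 = $1,446.76
Surplus = $1,793.92 − $1,446.76 = $347.16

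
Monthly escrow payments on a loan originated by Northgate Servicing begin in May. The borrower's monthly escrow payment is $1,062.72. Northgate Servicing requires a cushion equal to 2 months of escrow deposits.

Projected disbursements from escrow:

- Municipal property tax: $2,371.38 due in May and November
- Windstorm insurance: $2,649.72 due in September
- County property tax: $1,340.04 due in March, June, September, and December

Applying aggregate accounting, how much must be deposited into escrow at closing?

$5,036.28

Cushion = 2 × $1,062.72 = $2,125.44
Trial balance (start $0, +$1,062.72 each month, − disbursements):
  May: +$1,062.72 − $2,371.38 → -$1,308.66
  Jun: +$1,062.72 − $1,340.04 → -$1,585.98
  Jul: +$1,062.72 → -$523.26
  Aug: +$1,062.72 → $539.46
  Sep: +$1,062.72 − $3,989.76 → -$2,387.58
  Oct: +$1,062.72 → -$1,324.86
  Nov: +$1,062.72 − $2,371.38 → -$2,633.52
  Dec: +$1,062.72 − $1,340.04 → -$2,910.84
  Jan: +$1,062.72 → -$1,848.12
  Feb: +$1,062.72 → -$785.40
  Mar: +$1,062.72 − $1,340.04 → -$1,062.72
  Apr: +$1,062.72 → $0.00
Lowest trial balance = -$2,910.84 (Dec)
Initial deposit = cushion − low point = $2,125.44 − (-$2,910.84) = $5,036.28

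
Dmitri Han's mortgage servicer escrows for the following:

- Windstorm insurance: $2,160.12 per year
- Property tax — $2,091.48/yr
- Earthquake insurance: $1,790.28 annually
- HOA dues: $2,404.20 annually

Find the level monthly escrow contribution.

Windstorm insurance = $2,160.12 annually
Property tax = $2,091.48 annually
Earthquake insurance = $1,790.28 annually
HOA dues = $2,404.20 annually
Combined annual = $2,160.12 + $2,091.48 + $1,790.28 + $2,404.20 = $8,446.08
Monthly escrow = $8,446.08 ÷ 12 = $703.84

$703.84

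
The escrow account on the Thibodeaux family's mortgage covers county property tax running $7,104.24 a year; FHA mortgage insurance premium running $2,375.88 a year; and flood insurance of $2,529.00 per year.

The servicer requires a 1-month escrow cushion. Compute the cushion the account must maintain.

County property tax: $7,104.24 per year
FHA mortgage insurance premium: $2,375.88 per year
Flood insurance: $2,529.00 per year
Total per year = $7,104.24 + $2,375.88 + $2,529.00 = $12,009.12
Per month = $12,009.12 / 12 = $1,000.76
Cushion = 1 × $1,000.76 = $1,000.76

$1,000.76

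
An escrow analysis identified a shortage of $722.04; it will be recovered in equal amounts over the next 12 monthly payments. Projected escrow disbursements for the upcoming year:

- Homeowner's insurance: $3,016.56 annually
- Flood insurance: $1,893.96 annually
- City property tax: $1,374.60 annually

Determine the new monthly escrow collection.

Homeowner's insurance — $3,016.56
Flood insurance — $1,893.96
City property tax — $1,374.60
Total annual escrow = $3,016.56 + $1,893.96 + $1,374.60 = $6,285.12
Monthly escrow = $6,285.12 / 12 = $523.76
Shortage spread = $722.04 / 12 = $60.17/mo
New monthly escrow = $523.76 + $60.17 = $583.93

$583.93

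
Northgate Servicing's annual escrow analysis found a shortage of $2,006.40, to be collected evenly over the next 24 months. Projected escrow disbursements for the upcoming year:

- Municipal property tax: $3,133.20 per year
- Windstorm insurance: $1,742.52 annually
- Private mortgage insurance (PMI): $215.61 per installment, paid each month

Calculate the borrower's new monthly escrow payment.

Municipal property tax — $3,133.20
Windstorm insurance — $1,742.52
Private mortgage insurance (PMI) — $215.61 × 12 = $2,587.32
Combined annual = $7,463.04
Base monthly escrow = $7,463.04 / 12 = $621.92
Monthly shortage recovery: $2,006.40 / 24 = $83.60
New monthly escrow = $621.92 + $83.60 = $705.52

$705.52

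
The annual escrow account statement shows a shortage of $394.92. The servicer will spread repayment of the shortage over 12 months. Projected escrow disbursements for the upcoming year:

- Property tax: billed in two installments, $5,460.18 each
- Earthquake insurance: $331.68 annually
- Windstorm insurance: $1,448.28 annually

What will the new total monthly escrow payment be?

Property tax — $5,460.18 × 2 = $10,920.36 annually
Earthquake insurance — $331.68 annually
Windstorm insurance — $1,448.28 annually
Yearly total = $12,700.32
Base monthly escrow = $12,700.32 ÷ 12 = $1,058.36
Monthly shortage recovery: $394.92 ÷ 12 = $32.91
New monthly escrow = $1,058.36 + $32.91 = $1,091.27

$1,091.27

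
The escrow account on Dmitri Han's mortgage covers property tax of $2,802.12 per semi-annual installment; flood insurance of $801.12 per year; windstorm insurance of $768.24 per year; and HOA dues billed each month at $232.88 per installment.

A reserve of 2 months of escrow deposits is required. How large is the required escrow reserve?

$1,661.36

Property tax — $2,802.12 × 2 = $5,604.24
Flood insurance — $801.12
Windstorm insurance — $768.24
HOA dues — $232.88 × 12 = $2,794.56
Combined annual = $5,604.24 + $801.12 + $768.24 + $2,794.56 = $9,968.16
Monthly = $9,968.16 / 12 = $830.68
Cushion = 2 × $830.68 = $1,661.36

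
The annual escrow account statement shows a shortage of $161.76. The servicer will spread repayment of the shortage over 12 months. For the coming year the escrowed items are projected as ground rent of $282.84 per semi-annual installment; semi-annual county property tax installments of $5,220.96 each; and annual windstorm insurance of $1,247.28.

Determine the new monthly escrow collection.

Ground rent = $282.84 × 2 = $565.68 per year
County property tax = $5,220.96 × 2 = $10,441.92 per year
Windstorm insurance = $1,247.28 per year
Yearly total = $12,254.88
Monthly escrow = $12,254.88 / 12 = $1,021.24
Shortage per month = $161.76 ÷ 12 = $13.48
Adjusted monthly = $1,021.24 + $13.48 = $1,034.72

$1,034.72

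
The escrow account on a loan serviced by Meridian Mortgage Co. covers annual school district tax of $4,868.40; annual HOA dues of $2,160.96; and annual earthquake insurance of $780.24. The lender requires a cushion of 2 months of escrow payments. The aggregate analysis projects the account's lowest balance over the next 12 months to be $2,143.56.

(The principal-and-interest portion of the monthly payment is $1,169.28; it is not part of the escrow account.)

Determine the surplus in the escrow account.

School district tax = $4,868.40
HOA dues = $2,160.96
Earthquake insurance = $780.24
Combined annual = $7,809.60
Monthly escrow = $7,809.60 / 12 = $650.80
Required cushion = 2 × $650.80 = $1,301.60
Excess over cushion: $2,143.56 − $1,301.60 = $841.96

$841.96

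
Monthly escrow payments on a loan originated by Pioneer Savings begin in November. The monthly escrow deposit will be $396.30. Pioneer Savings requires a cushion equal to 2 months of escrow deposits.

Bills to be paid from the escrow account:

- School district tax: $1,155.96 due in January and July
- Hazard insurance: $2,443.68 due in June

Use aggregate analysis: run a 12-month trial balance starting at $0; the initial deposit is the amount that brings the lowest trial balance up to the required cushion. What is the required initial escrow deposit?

$1,981.50

Cushion = 2 × $396.30 = $792.60
Trial balance (start $0, +$396.30 each month, − disbursements):
  Nov: +$396.30 → $396.30
  Dec: +$396.30 → $792.60
  Jan: +$396.30 − $1,155.96 → $32.94
  Feb: +$396.30 → $429.24
  Mar: +$396.30 → $825.54
  Apr: +$396.30 → $1,221.84
  May: +$396.30 → $1,618.14
  Jun: +$396.30 − $2,443.68 → -$429.24
  Jul: +$396.30 − $1,155.96 → -$1,188.90
  Aug: +$396.30 → -$792.60
  Sep: +$396.30 → -$396.30
  Oct: +$396.30 → $0.00
Lowest trial balance = -$1,188.90 (Jul)
Initial deposit = cushion − low point = $792.60 − (-$1,188.90) = $1,981.50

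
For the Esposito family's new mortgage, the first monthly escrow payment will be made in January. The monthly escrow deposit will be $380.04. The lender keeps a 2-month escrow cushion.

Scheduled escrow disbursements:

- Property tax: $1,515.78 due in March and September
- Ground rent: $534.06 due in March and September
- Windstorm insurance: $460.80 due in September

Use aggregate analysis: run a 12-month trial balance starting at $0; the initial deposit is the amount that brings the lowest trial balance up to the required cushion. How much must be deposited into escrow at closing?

$1,900.20

Cushion = 2 × $380.04 = $760.08
Trial balance (start $0, +$380.04 each month, − disbursements):
  Jan: +$380.04 → $380.04
  Feb: +$380.04 → $760.08
  Mar: +$380.04 − $2,049.84 → -$909.72
  Apr: +$380.04 → -$529.68
  May: +$380.04 → -$149.64
  Jun: +$380.04 → $230.40
  Jul: +$380.04 → $610.44
  Aug: +$380.04 → $990.48
  Sep: +$380.04 − $2,510.64 → -$1,140.12
  Oct: +$380.04 → -$760.08
  Nov: +$380.04 → -$380.04
  Dec: +$380.04 → $0.00
Lowest trial balance = -$1,140.12 (Sep)
Initial deposit = cushion − low point = $760.08 − (-$1,140.12) = $1,900.20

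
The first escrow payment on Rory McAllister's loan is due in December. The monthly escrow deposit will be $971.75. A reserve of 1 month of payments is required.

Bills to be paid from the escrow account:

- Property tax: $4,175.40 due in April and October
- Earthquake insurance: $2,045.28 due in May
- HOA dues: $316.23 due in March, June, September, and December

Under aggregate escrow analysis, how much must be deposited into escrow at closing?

$1,994.39

Cushion = 1 × $971.75 = $971.75
Trial balance (start $0, +$971.75 each month, − disbursements):
  Dec: +$971.75 − $316.23 → $655.52
  Jan: +$971.75 → $1,627.27
  Feb: +$971.75 → $2,599.02
  Mar: +$971.75 − $316.23 → $3,254.54
  Apr: +$971.75 − $4,175.40 → $50.89
  May: +$971.75 − $2,045.28 → -$1,022.64
  Jun: +$971.75 − $316.23 → -$367.12
  Jul: +$971.75 → $604.63
  Aug: +$971.75 → $1,576.38
  Sep: +$971.75 − $316.23 → $2,231.90
  Oct: +$971.75 − $4,175.40 → -$971.75
  Nov: +$971.75 → $0.00
Lowest trial balance = -$1,022.64 (May)
Initial deposit = cushion − low point = $971.75 − (-$1,022.64) = $1,994.39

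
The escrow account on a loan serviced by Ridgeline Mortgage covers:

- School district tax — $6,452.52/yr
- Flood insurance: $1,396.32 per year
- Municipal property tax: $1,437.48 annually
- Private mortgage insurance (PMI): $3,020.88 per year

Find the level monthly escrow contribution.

School district tax — $6,452.52 per year
Flood insurance — $1,396.32 per year
Municipal property tax — $1,437.48 per year
Private mortgage insurance (PMI) — $3,020.88 per year
Total annual escrow = $6,452.52 + $1,396.32 + $1,437.48 + $3,020.88 = $12,307.20
Base monthly escrow = $12,307.20 ÷ 12 = $1,025.60

$1,025.60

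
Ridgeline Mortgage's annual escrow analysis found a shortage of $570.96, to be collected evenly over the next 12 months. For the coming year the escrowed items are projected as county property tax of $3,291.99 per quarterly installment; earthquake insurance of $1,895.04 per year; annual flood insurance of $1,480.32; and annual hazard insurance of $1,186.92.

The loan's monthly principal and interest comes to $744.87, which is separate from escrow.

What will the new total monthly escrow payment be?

$1,525.10

County property tax: $3,291.99 × 4 = $13,167.96 per year
Earthquake insurance: $1,895.04 per year
Flood insurance: $1,480.32 per year
Hazard insurance: $1,186.92 per year
Total annual escrow = $13,167.96 + $1,895.04 + $1,480.32 + $1,186.92 = $17,730.24
Monthly escrow = $17,730.24 / 12 = $1,477.52
Shortage per month = $570.96 ÷ 12 = $47.58
New monthly escrow = $1,477.52 + $47.58 = $1,525.10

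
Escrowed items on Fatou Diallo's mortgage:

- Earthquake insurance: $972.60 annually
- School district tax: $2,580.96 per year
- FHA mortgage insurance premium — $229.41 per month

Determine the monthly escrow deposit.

Earthquake insurance: $972.60
School district tax: $2,580.96
FHA mortgage insurance premium: $229.41 × 12 = $2,752.92
Annual escrow total = $6,306.48
Monthly = $6,306.48 ÷ 12 = $525.54

$525.54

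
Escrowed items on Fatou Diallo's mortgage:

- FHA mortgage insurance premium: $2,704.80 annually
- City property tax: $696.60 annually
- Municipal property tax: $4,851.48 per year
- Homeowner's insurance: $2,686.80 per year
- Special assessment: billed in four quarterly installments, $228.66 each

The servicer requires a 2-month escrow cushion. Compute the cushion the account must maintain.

FHA mortgage insurance premium = $2,704.80 annually
City property tax = $696.60 annually
Municipal property tax = $4,851.48 annually
Homeowner's insurance = $2,686.80 annually
Special assessment = $228.66 × 4 = $914.64 annually
Yearly total = $11,854.32
Base monthly escrow = $11,854.32 ÷ 12 = $987.86
Reserve = 2 × $987.86 = $1,975.72

$1,975.72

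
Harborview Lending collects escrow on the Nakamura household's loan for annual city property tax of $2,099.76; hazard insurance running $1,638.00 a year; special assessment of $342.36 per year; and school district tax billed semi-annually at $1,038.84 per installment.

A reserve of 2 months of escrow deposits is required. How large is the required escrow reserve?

City property tax — $2,099.76
Hazard insurance — $1,638.00
Special assessment — $342.36
School district tax — $1,038.84 × 2 = $2,077.68
Combined annual = $2,099.76 + $1,638.00 + $342.36 + $2,077.68 = $6,157.80
Monthly = $6,157.80 ÷ 12 = $513.15
Reserve = 2 × $513.15 = $1,026.30

$1,026.30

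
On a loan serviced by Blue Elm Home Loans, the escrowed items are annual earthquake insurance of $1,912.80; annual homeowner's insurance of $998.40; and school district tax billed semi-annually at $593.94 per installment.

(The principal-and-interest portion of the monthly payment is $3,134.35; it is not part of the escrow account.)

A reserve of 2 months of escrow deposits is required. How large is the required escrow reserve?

Earthquake insurance = $1,912.80 per year
Homeowner's insurance = $998.40 per year
School district tax = $593.94 × 2 = $1,187.88 per year
Combined annual = $4,099.08
Monthly = $4,099.08 / 12 = $341.59
Cushion = 2 × $341.59 = $683.18

$683.18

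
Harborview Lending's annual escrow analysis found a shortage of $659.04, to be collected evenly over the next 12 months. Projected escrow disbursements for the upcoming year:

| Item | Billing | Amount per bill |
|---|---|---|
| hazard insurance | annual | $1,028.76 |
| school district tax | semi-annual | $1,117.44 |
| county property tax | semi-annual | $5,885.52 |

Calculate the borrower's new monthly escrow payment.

$1,307.81

Hazard insurance — $1,028.76/yr
School district tax — $1,117.44 × 2 = $2,234.88/yr
County property tax — $5,885.52 × 2 = $11,771.04/yr
Annual escrow total = $15,034.68
Base monthly escrow = $15,034.68 ÷ 12 = $1,252.89
Monthly shortage recovery: $659.04 / 12 = $54.92
Adjusted monthly = $1,252.89 + $54.92 = $1,307.81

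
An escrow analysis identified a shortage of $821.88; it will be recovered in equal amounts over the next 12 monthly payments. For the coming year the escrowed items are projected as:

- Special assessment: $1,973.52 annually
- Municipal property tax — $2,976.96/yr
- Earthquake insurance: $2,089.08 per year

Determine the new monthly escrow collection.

$655.12

Special assessment: $1,973.52 annually
Municipal property tax: $2,976.96 annually
Earthquake insurance: $2,089.08 annually
Combined annual = $1,973.52 + $2,976.96 + $2,089.08 = $7,039.56
Monthly escrow = $7,039.56 ÷ 12 = $586.63
Shortage per month = $821.88 ÷ 12 = $68.49
Adjusted monthly = $586.63 + $68.49 = $655.12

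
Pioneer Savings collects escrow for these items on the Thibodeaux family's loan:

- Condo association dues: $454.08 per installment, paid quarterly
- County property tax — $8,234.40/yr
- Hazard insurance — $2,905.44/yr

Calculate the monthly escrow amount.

Condo association dues = $454.08 × 4 = $1,816.32
County property tax = $8,234.40
Hazard insurance = $2,905.44
Total per year = $12,956.16
Monthly = $12,956.16 / 12 = $1,079.68

$1,079.68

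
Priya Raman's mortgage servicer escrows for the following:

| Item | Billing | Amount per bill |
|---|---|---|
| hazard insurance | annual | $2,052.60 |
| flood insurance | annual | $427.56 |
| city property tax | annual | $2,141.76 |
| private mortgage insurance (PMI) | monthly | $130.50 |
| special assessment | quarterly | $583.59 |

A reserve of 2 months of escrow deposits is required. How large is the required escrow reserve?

Hazard insurance = $2,052.60 annually
Flood insurance = $427.56 annually
City property tax = $2,141.76 annually
Private mortgage insurance (PMI) = $130.50 × 12 = $1,566.00 annually
Special assessment = $583.59 × 4 = $2,334.36 annually
Combined annual = $8,522.28
Monthly = $8,522.28 / 12 = $710.19
Cushion = 2 × $710.19 = $1,420.38

$1,420.38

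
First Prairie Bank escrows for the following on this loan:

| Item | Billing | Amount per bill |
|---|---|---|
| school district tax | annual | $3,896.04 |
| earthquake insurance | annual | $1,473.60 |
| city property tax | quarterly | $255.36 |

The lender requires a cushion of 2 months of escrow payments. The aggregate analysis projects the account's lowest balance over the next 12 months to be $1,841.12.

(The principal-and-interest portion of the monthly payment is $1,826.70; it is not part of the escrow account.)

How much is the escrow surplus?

School district tax: $3,896.04 per year
Earthquake insurance: $1,473.60 per year
City property tax: $255.36 × 4 = $1,021.44 per year
Total per year = $6,391.08
Per month = $6,391.08 ÷ 12 = $532.59
Cushion = 2 × $532.59 = $1,065.18
Excess over cushion: $1,841.12 − $1,065.18 = $775.94

$775.94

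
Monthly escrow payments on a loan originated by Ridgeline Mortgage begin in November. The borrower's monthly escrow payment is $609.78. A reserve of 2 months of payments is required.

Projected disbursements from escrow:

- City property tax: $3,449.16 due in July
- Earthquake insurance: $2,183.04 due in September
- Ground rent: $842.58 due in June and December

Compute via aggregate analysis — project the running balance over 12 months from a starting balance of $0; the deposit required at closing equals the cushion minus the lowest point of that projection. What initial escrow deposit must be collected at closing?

$1,829.34

Cushion = 2 × $609.78 = $1,219.56
Trial balance (start $0, +$609.78 each month, − disbursements):
  Nov: +$609.78 → $609.78
  Dec: +$609.78 − $842.58 → $376.98
  Jan: +$609.78 → $986.76
  Feb: +$609.78 → $1,596.54
  Mar: +$609.78 → $2,206.32
  Apr: +$609.78 → $2,816.10
  May: +$609.78 → $3,425.88
  Jun: +$609.78 − $842.58 → $3,193.08
  Jul: +$609.78 − $3,449.16 → $353.70
  Aug: +$609.78 → $963.48
  Sep: +$609.78 − $2,183.04 → -$609.78
  Oct: +$609.78 → $0.00
Lowest trial balance = -$609.78 (Sep)
Initial deposit = cushion − low point = $1,219.56 − (-$609.78) = $1,829.34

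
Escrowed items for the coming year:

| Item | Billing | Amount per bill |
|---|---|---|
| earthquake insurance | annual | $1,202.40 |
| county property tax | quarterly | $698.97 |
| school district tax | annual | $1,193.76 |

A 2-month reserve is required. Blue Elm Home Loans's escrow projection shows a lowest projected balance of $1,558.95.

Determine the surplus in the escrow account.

Earthquake insurance = $1,202.40 per year
County property tax = $698.97 × 4 = $2,795.88 per year
School district tax = $1,193.76 per year
Yearly total = $5,192.04
Base monthly escrow = $5,192.04 ÷ 12 = $432.67
Required cushion = 2 × $432.67 = $865.34
Surplus = $1,558.95 − $865.34 = $693.61

$693.61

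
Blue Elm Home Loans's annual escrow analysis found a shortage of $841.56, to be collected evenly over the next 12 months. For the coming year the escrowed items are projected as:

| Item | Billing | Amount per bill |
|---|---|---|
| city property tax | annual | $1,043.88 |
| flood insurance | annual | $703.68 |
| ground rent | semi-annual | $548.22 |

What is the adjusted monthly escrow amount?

$307.13

City property tax: $1,043.88/yr
Flood insurance: $703.68/yr
Ground rent: $548.22 × 2 = $1,096.44/yr
Yearly total = $2,844.00
Monthly escrow = $2,844.00 / 12 = $237.00
Monthly shortage recovery: $841.56 / 12 = $70.13
Adjusted monthly = $237.00 + $70.13 = $307.13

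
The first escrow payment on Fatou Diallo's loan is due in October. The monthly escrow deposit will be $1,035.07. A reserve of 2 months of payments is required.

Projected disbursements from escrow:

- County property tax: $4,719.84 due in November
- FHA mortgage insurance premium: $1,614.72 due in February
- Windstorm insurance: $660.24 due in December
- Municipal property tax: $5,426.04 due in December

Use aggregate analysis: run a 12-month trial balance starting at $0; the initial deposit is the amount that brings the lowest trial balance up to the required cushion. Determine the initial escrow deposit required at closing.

Cushion = 2 × $1,035.07 = $2,070.14
Trial balance (start $0, +$1,035.07 each month, − disbursements):
  Oct: +$1,035.07 → $1,035.07
  Nov: +$1,035.07 − $4,719.84 → -$2,649.70
  Dec: +$1,035.07 − $6,086.28 → -$7,700.91
  Jan: +$1,035.07 → -$6,665.84
  Feb: +$1,035.07 − $1,614.72 → -$7,245.49
  Mar: +$1,035.07 → -$6,210.42
  Apr: +$1,035.07 → -$5,175.35
  May: +$1,035.07 → -$4,140.28
  Jun: +$1,035.07 → -$3,105.21
  Jul: +$1,035.07 → -$2,070.14
  Aug: +$1,035.07 → -$1,035.07
  Sep: +$1,035.07 → $0.00
Lowest trial balance = -$7,700.91 (Dec)
Initial deposit = cushion − low point = $2,070.14 − (-$7,700.91) = $9,771.05

$9,771.05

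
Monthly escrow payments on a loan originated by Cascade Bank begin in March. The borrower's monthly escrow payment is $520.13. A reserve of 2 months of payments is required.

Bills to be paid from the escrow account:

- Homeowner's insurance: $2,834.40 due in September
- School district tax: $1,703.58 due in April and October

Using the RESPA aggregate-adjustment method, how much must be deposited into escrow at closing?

Cushion = 2 × $520.13 = $1,040.26
Trial balance (start $0, +$520.13 each month, − disbursements):
  Mar: +$520.13 → $520.13
  Apr: +$520.13 − $1,703.58 → -$663.32
  May: +$520.13 → -$143.19
  Jun: +$520.13 → $376.94
  Jul: +$520.13 → $897.07
  Aug: +$520.13 → $1,417.20
  Sep: +$520.13 − $2,834.40 → -$897.07
  Oct: +$520.13 − $1,703.58 → -$2,080.52
  Nov: +$520.13 → -$1,560.39
  Dec: +$520.13 → -$1,040.26
  Jan: +$520.13 → -$520.13
  Feb: +$520.13 → $0.00
Lowest trial balance = -$2,080.52 (Oct)
Initial deposit = cushion − low point = $1,040.26 − (-$2,080.52) = $3,120.78

$3,120.78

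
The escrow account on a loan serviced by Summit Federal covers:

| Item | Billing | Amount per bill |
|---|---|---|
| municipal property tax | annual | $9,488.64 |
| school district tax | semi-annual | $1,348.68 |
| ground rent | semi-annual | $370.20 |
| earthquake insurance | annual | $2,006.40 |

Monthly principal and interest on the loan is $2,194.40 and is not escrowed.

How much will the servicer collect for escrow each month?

Municipal property tax: $9,488.64 annually
School district tax: $1,348.68 × 2 = $2,697.36 annually
Ground rent: $370.20 × 2 = $740.40 annually
Earthquake insurance: $2,006.40 annually
Total per year = $9,488.64 + $2,697.36 + $740.40 + $2,006.40 = $14,932.80
Monthly = $14,932.80 ÷ 12 = $1,244.40

$1,244.40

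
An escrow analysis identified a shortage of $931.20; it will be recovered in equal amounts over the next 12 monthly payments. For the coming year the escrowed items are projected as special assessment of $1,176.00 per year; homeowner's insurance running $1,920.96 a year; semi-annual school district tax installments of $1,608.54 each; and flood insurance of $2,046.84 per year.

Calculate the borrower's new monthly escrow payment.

Special assessment — $1,176.00 per year
Homeowner's insurance — $1,920.96 per year
School district tax — $1,608.54 × 2 = $3,217.08 per year
Flood insurance — $2,046.84 per year
Annual escrow total = $1,176.00 + $1,920.96 + $3,217.08 + $2,046.84 = $8,360.88
Per month = $8,360.88 / 12 = $696.74
Monthly shortage recovery: $931.20 / 12 = $77.60
New monthly escrow = $696.74 + $77.60 = $774.34

$774.34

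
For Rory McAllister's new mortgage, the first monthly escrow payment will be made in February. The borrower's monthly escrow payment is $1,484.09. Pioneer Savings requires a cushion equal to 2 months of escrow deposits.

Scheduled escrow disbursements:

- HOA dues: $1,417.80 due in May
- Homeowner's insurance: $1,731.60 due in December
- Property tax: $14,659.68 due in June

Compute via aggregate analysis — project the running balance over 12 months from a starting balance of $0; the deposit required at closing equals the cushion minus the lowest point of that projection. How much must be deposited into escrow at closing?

Cushion = 2 × $1,484.09 = $2,968.18
Trial balance (start $0, +$1,484.09 each month, − disbursements):
  Feb: +$1,484.09 → $1,484.09
  Mar: +$1,484.09 → $2,968.18
  Apr: +$1,484.09 → $4,452.27
  May: +$1,484.09 − $1,417.80 → $4,518.56
  Jun: +$1,484.09 − $14,659.68 → -$8,657.03
  Jul: +$1,484.09 → -$7,172.94
  Aug: +$1,484.09 → -$5,688.85
  Sep: +$1,484.09 → -$4,204.76
  Oct: +$1,484.09 → -$2,720.67
  Nov: +$1,484.09 → -$1,236.58
  Dec: +$1,484.09 − $1,731.60 → -$1,484.09
  Jan: +$1,484.09 → $0.00
Lowest trial balance = -$8,657.03 (Jun)
Initial deposit = cushion − low point = $2,968.18 − (-$8,657.03) = $11,625.21

$11,625.21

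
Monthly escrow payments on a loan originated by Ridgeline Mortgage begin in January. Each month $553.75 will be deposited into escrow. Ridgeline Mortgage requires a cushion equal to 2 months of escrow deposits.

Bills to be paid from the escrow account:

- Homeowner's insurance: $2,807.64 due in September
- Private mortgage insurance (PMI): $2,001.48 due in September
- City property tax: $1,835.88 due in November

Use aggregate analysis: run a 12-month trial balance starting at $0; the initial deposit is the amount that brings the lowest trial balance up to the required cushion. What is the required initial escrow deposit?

Cushion = 2 × $553.75 = $1,107.50
Trial balance (start $0, +$553.75 each month, − disbursements):
  Jan: +$553.75 → $553.75
  Feb: +$553.75 → $1,107.50
  Mar: +$553.75 → $1,661.25
  Apr: +$553.75 → $2,215.00
  May: +$553.75 → $2,768.75
  Jun: +$553.75 → $3,322.50
  Jul: +$553.75 → $3,876.25
  Aug: +$553.75 → $4,430.00
  Sep: +$553.75 − $4,809.12 → $174.63
  Oct: +$553.75 → $728.38
  Nov: +$553.75 − $1,835.88 → -$553.75
  Dec: +$553.75 → $0.00
Lowest trial balance = -$553.75 (Nov)
Initial deposit = cushion − low point = $1,107.50 − (-$553.75) = $1,661.25

$1,661.25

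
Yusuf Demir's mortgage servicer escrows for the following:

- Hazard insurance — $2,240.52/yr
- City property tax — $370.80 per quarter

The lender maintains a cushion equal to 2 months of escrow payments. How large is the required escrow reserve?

Hazard insurance — $2,240.52
City property tax — $370.80 × 4 = $1,483.20
Total annual escrow = $2,240.52 + $1,483.20 = $3,723.72
Base monthly escrow = $3,723.72 / 12 = $310.31
Required cushion = 2 × $310.31 = $620.62

$620.62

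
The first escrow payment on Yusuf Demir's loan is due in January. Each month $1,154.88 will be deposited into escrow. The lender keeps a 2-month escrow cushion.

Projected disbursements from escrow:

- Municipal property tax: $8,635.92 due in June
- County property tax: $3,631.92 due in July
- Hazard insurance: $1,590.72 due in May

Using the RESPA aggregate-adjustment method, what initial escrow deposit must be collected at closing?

$8,084.16

Cushion = 2 × $1,154.88 = $2,309.76
Trial balance (start $0, +$1,154.88 each month, − disbursements):
  Jan: +$1,154.88 → $1,154.88
  Feb: +$1,154.88 → $2,309.76
  Mar: +$1,154.88 → $3,464.64
  Apr: +$1,154.88 → $4,619.52
  May: +$1,154.88 − $1,590.72 → $4,183.68
  Jun: +$1,154.88 − $8,635.92 → -$3,297.36
  Jul: +$1,154.88 − $3,631.92 → -$5,774.40
  Aug: +$1,154.88 → -$4,619.52
  Sep: +$1,154.88 → -$3,464.64
  Oct: +$1,154.88 → -$2,309.76
  Nov: +$1,154.88 → -$1,154.88
  Dec: +$1,154.88 → $0.00
Lowest trial balance = -$5,774.40 (Jul)
Initial deposit = cushion − low point = $2,309.76 − (-$5,774.40) = $8,084.16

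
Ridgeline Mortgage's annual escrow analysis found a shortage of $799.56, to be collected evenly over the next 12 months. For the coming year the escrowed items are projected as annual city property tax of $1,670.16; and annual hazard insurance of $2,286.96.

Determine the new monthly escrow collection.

City property tax = $1,670.16 annually
Hazard insurance = $2,286.96 annually
Combined annual = $3,957.12
Base monthly escrow = $3,957.12 ÷ 12 = $329.76
Monthly shortage recovery: $799.56 ÷ 12 = $66.63
New monthly escrow = $329.76 + $66.63 = $396.39

$396.39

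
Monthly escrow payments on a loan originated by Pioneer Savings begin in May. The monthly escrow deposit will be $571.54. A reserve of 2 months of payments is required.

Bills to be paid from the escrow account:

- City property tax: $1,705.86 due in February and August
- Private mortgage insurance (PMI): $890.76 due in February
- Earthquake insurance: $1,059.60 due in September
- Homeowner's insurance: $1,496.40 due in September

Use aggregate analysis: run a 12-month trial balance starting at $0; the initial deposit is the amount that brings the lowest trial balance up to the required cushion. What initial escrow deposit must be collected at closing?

$2,547.24

Cushion = 2 × $571.54 = $1,143.08
Trial balance (start $0, +$571.54 each month, − disbursements):
  May: +$571.54 → $571.54
  Jun: +$571.54 → $1,143.08
  Jul: +$571.54 → $1,714.62
  Aug: +$571.54 − $1,705.86 → $580.30
  Sep: +$571.54 − $2,556.00 → -$1,404.16
  Oct: +$571.54 → -$832.62
  Nov: +$571.54 → -$261.08
  Dec: +$571.54 → $310.46
  Jan: +$571.54 → $882.00
  Feb: +$571.54 − $2,596.62 → -$1,143.08
  Mar: +$571.54 → -$571.54
  Apr: +$571.54 → $0.00
Lowest trial balance = -$1,404.16 (Sep)
Initial deposit = cushion − low point = $1,143.08 − (-$1,404.16) = $2,547.24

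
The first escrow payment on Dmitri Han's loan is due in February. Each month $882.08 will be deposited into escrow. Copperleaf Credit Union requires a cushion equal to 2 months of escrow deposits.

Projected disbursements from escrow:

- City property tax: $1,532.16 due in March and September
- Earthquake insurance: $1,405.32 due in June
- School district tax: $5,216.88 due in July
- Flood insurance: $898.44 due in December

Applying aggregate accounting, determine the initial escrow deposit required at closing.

$4,626.04

Cushion = 2 × $882.08 = $1,764.16
Trial balance (start $0, +$882.08 each month, − disbursements):
  Feb: +$882.08 → $882.08
  Mar: +$882.08 − $1,532.16 → $232.00
  Apr: +$882.08 → $1,114.08
  May: +$882.08 → $1,996.16
  Jun: +$882.08 − $1,405.32 → $1,472.92
  Jul: +$882.08 − $5,216.88 → -$2,861.88
  Aug: +$882.08 → -$1,979.80
  Sep: +$882.08 − $1,532.16 → -$2,629.88
  Oct: +$882.08 → -$1,747.80
  Nov: +$882.08 → -$865.72
  Dec: +$882.08 − $898.44 → -$882.08
  Jan: +$882.08 → $0.00
Lowest trial balance = -$2,861.88 (Jul)
Initial deposit = cushion − low point = $1,764.16 − (-$2,861.88) = $4,626.04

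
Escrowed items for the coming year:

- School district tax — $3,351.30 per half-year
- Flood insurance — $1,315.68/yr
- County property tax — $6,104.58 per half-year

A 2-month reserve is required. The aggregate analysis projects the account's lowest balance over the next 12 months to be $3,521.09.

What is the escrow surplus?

School district tax = $3,351.30 × 2 = $6,702.60/yr
Flood insurance = $1,315.68/yr
County property tax = $6,104.58 × 2 = $12,209.16/yr
Yearly total = $6,702.60 + $1,315.68 + $12,209.16 = $20,227.44
Monthly = $20,227.44 / 12 = $1,685.62
Required cushion = 2 × $1,685.62 = $3,371.24
Surplus = $3,521.09 − $3,371.24 = $149.85

$149.85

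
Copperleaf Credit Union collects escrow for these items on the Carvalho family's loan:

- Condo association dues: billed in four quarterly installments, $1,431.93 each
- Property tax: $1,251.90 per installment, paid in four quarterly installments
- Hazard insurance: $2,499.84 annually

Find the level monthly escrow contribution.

$1,102.93

Condo association dues = $1,431.93 × 4 = $5,727.72 per year
Property tax = $1,251.90 × 4 = $5,007.60 per year
Hazard insurance = $2,499.84 per year
Total per year = $13,235.16
Monthly escrow = $13,235.16 ÷ 12 = $1,102.93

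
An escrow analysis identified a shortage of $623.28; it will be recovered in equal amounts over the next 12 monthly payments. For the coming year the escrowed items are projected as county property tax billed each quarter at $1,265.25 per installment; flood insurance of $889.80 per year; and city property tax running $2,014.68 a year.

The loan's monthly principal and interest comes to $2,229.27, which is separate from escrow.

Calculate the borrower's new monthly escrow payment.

County property tax = $1,265.25 × 4 = $5,061.00
Flood insurance = $889.80
City property tax = $2,014.68
Annual escrow total = $5,061.00 + $889.80 + $2,014.68 = $7,965.48
Base monthly escrow = $7,965.48 ÷ 12 = $663.79
Shortage spread = $623.28 / 12 = $51.94/mo
Adjusted monthly = $663.79 + $51.94 = $715.73

$715.73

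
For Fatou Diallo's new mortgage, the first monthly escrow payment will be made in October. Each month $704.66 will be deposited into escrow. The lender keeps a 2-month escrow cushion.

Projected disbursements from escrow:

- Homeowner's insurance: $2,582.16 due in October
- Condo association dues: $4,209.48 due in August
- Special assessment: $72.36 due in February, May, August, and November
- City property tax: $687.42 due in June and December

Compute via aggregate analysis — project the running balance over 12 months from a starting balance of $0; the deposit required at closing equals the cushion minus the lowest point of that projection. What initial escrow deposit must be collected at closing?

Cushion = 2 × $704.66 = $1,409.32
Trial balance (start $0, +$704.66 each month, − disbursements):
  Oct: +$704.66 − $2,582.16 → -$1,877.50
  Nov: +$704.66 − $72.36 → -$1,245.20
  Dec: +$704.66 − $687.42 → -$1,227.96
  Jan: +$704.66 → -$523.30
  Feb: +$704.66 − $72.36 → $109.00
  Mar: +$704.66 → $813.66
  Apr: +$704.66 → $1,518.32
  May: +$704.66 − $72.36 → $2,150.62
  Jun: +$704.66 − $687.42 → $2,167.86
  Jul: +$704.66 → $2,872.52
  Aug: +$704.66 − $4,281.84 → -$704.66
  Sep: +$704.66 → $0.00
Lowest trial balance = -$1,877.50 (Oct)
Initial deposit = cushion − low point = $1,409.32 − (-$1,877.50) = $3,286.82

$3,286.82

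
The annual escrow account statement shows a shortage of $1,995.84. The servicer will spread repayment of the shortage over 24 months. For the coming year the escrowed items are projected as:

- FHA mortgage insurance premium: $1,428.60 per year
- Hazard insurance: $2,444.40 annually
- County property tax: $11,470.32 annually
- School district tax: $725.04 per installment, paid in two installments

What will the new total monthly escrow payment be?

FHA mortgage insurance premium — $1,428.60 annually
Hazard insurance — $2,444.40 annually
County property tax — $11,470.32 annually
School district tax — $725.04 × 2 = $1,450.08 annually
Yearly total = $16,793.40
Per month = $16,793.40 / 12 = $1,399.45
Monthly shortage recovery: $1,995.84 / 24 = $83.16
Adjusted monthly = $1,399.45 + $83.16 = $1,482.61

$1,482.61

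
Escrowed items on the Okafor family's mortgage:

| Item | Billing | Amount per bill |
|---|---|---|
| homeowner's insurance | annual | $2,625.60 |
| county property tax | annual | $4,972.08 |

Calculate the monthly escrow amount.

$633.14

Homeowner's insurance — $2,625.60/yr
County property tax — $4,972.08/yr
Total annual escrow = $7,597.68
Monthly escrow = $7,597.68 ÷ 12 = $633.14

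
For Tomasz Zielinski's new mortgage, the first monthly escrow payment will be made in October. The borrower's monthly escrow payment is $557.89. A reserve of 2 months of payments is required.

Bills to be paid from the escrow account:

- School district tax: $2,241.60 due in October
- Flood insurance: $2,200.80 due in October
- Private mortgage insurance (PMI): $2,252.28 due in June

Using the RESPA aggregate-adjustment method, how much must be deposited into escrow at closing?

$5,000.29

Cushion = 2 × $557.89 = $1,115.78
Trial balance (start $0, +$557.89 each month, − disbursements):
  Oct: +$557.89 − $4,442.40 → -$3,884.51
  Nov: +$557.89 → -$3,326.62
  Dec: +$557.89 → -$2,768.73
  Jan: +$557.89 → -$2,210.84
  Feb: +$557.89 → -$1,652.95
  Mar: +$557.89 → -$1,095.06
  Apr: +$557.89 → -$537.17
  May: +$557.89 → $20.72
  Jun: +$557.89 − $2,252.28 → -$1,673.67
  Jul: +$557.89 → -$1,115.78
  Aug: +$557.89 → -$557.89
  Sep: +$557.89 → $0.00
Lowest trial balance = -$3,884.51 (Oct)
Initial deposit = cushion − low point = $1,115.78 − (-$3,884.51) = $5,000.29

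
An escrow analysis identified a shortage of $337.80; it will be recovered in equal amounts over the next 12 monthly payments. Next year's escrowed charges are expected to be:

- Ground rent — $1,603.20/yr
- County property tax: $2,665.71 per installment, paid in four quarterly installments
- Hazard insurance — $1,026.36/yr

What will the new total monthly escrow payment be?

$1,135.85

Ground rent: $1,603.20 annually
County property tax: $2,665.71 × 4 = $10,662.84 annually
Hazard insurance: $1,026.36 annually
Combined annual = $13,292.40
Base monthly escrow = $13,292.40 / 12 = $1,107.70
Shortage per month = $337.80 ÷ 12 = $28.15
Adjusted monthly = $1,107.70 + $28.15 = $1,135.85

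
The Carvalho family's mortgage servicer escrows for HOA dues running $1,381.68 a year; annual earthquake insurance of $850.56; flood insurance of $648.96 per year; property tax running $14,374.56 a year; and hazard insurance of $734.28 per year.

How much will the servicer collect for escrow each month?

$1,499.17

HOA dues = $1,381.68 annually
Earthquake insurance = $850.56 annually
Flood insurance = $648.96 annually
Property tax = $14,374.56 annually
Hazard insurance = $734.28 annually
Total per year = $1,381.68 + $850.56 + $648.96 + $14,374.56 + $734.28 = $17,990.04
Monthly escrow = $17,990.04 / 12 = $1,499.17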